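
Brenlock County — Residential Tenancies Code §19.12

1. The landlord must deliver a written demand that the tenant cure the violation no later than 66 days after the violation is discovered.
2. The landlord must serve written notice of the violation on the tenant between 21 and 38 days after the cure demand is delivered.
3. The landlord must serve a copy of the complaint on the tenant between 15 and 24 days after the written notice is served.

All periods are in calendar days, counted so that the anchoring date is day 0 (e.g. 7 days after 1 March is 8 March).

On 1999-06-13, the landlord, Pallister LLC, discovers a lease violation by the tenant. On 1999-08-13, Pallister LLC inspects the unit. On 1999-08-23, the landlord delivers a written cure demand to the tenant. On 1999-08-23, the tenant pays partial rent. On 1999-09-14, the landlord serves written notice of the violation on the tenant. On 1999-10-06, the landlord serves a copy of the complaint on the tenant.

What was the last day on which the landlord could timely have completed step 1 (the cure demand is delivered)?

1999-08-18

Step 1 runs from 1999-06-13, when the violation is discovered. 66 days after 1999-06-13 is 1999-08-18.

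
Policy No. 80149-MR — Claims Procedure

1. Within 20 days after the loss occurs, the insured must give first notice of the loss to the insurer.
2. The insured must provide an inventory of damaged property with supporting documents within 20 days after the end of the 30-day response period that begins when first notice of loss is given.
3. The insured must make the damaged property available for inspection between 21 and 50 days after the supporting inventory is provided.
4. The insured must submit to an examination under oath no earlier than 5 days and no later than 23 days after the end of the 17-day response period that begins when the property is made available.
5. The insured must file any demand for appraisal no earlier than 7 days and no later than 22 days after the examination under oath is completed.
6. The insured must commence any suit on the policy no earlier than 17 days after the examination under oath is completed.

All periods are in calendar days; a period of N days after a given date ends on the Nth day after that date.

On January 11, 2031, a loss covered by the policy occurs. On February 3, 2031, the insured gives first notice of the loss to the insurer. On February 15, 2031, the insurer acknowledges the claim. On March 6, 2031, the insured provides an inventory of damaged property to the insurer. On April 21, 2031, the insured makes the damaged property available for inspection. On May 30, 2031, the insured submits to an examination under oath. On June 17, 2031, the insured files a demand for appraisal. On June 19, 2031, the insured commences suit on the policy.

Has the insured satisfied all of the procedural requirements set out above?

Step 1 — counting 20 days from January 11, 2031 (when the loss occurs) gives a deadline of January 31, 2031; not done until February 3, 2031, 3 days after the deadline.

No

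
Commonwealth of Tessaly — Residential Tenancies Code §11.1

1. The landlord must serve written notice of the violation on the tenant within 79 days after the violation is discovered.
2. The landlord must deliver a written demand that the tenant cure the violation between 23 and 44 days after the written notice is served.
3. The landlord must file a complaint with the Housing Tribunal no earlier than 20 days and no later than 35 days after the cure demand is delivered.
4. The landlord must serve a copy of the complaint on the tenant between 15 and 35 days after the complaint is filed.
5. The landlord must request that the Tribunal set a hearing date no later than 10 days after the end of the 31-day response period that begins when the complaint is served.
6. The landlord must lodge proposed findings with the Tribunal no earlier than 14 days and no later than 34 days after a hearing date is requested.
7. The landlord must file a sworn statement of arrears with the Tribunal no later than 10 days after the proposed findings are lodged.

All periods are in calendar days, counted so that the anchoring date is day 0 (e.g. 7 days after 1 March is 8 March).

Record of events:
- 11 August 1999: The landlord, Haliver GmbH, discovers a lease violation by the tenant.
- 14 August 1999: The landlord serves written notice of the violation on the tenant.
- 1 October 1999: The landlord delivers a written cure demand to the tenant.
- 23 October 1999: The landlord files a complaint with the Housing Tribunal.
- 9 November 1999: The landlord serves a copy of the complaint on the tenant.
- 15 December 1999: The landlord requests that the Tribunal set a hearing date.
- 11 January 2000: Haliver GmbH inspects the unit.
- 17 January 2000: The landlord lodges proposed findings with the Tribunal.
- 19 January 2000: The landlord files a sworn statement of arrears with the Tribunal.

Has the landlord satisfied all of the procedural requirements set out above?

Step 1 — counting 79 days from 11 August 1999 (when the violation is discovered) gives a deadline of 29 October 1999; done 14 August 1999 — timely.
Step 2 — 23 and 44 days from 14 August 1999 (when the written notice is served) are 6 September 1999 and 27 September 1999 respectively; 1 October 1999 is 4 days past the end of the window.
Later steps need not be reached.

No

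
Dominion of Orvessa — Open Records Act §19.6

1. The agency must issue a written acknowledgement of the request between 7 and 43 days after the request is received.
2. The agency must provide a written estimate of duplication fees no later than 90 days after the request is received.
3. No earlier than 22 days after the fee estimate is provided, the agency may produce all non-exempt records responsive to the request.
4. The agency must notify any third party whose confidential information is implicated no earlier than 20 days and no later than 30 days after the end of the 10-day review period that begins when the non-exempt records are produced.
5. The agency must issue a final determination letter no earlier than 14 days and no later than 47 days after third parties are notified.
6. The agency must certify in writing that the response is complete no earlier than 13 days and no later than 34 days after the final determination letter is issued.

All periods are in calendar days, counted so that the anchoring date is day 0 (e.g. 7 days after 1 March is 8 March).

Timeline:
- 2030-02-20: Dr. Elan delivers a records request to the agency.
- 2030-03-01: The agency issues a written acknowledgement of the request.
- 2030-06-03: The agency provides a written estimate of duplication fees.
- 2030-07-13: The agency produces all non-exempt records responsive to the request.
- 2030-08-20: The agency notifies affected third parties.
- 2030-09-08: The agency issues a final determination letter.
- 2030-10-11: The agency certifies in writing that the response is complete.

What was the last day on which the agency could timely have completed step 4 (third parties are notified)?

2030-08-22

The non-exempt records are produced on 2030-07-13; the 10-day review period therefore ends 2030-07-23, and step 4 runs from that date. The window is 20–30 days after 2030-07-23; it closes on 2030-08-22.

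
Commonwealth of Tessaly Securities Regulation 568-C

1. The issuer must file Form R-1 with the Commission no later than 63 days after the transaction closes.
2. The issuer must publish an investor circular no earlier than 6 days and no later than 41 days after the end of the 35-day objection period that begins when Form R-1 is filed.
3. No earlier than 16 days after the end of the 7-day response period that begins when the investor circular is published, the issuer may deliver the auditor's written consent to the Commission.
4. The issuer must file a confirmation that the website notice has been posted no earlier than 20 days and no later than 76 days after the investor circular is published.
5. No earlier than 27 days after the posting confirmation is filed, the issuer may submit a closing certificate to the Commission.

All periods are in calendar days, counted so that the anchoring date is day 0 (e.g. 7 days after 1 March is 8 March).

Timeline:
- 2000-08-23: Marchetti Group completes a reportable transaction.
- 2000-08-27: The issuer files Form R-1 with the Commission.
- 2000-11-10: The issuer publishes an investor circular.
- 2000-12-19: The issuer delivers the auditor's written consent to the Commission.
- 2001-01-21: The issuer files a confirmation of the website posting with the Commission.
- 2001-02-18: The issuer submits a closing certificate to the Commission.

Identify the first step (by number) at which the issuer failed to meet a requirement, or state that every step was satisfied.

None — every step was satisfied

Step 1: 63 days after 2000-08-23 (when the transaction closes) is 2000-10-25; done 2000-08-27 — timely.
Step 2: the window is 6–41 days after 2000-10-01 (end of the 35-day objection period, which began when Form R-1 is filed on 2000-08-27), so 2000-10-07 through 2000-11-11; done 2000-11-10 — within the window.
Step 3: the earliest permitted date is 16 days after 2000-11-17 (end of the 7-day response period, which began when the investor circular is published on 2000-11-10), i.e. 2000-12-03; done 2000-12-19, after the minimum wait.
Step 4: the window is 20–76 days after 2000-11-10 (when the investor circular is published), so 2000-11-30 through 2001-01-25; done 2001-01-21 — within the window.
Step 5: the earliest permitted date is 27 days after 2001-01-21 (when the posting confirmation is filed), i.e. 2001-02-17; done 2001-02-18, after the minimum wait.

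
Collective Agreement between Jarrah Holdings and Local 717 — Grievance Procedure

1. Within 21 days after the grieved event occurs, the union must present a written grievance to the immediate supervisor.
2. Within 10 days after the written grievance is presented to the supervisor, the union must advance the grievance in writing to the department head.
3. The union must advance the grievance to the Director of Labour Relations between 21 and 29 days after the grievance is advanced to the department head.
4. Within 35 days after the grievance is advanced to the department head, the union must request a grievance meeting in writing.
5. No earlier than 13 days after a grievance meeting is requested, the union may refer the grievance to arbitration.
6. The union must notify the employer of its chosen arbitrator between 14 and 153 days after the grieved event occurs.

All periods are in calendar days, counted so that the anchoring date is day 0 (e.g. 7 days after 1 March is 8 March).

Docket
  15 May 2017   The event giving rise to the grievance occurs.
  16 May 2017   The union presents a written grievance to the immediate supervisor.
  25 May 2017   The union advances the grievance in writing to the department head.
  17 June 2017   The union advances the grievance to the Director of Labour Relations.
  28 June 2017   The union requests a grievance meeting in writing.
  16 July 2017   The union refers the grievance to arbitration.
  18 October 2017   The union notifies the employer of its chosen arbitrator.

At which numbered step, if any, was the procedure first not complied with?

Step 6

Step 1: 21 days after 15 May 2017 (when the grieved event occurs) is 5 June 2017; done 16 May 2017 — timely.
Step 2: 10 days after 16 May 2017 (when the written grievance is presented to the supervisor) is 26 May 2017; done 25 May 2017 — timely.
Step 3: the window is 21–29 days after 25 May 2017 (when the grievance is advanced to the department head), so 15 June 2017 through 23 June 2017; done 17 June 2017 — within the window.
Step 4: 35 days after 25 May 2017 (when the grievance is advanced to the department head) is 29 June 2017; done 28 June 2017 — timely.
Step 5: the earliest permitted date is 13 days after 28 June 2017 (when a grievance meeting is requested), i.e. 11 July 2017; done 16 July 2017 — permitted.
Step 6: the window is 14–153 days after 15 May 2017 (when the grieved event occurs), so 29 May 2017 through 15 October 2017; done 18 October 2017 — 3 days after the window closed.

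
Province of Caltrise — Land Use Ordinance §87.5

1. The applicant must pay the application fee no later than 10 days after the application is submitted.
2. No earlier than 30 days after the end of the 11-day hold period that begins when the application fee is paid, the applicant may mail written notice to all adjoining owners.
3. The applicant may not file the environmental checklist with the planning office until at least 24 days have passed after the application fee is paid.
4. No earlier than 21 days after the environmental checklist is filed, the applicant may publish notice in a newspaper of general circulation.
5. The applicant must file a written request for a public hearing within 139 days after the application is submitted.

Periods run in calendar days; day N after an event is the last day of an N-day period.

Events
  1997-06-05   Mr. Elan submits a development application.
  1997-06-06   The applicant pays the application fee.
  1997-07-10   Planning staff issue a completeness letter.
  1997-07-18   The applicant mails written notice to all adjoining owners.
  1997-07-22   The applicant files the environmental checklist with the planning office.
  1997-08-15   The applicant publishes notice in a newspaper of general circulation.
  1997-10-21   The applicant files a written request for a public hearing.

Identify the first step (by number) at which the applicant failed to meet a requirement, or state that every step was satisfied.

Step 1 — counting 10 days from 1997-06-05 (when the application is submitted) gives a deadline of 1997-06-15; done 1997-06-06 — timely.
Step 2 — must wait 30 days from 1997-06-17 (end of the 11-day hold period, which began when the application fee is paid on 1997-06-06), so not before 1997-07-17; 1997-07-18 is on or after that date.
Step 3 — must wait 24 days from 1997-06-06 (when the application fee is paid), so not before 1997-06-30; done 1997-07-22 — permitted.
Step 4 — must wait 21 days from 1997-07-22 (when the environmental checklist is filed), so not before 1997-08-12; 1997-08-15 is on or after that date.
Step 5 — counting 139 days from 1997-06-05 (when the application is submitted) gives a deadline of 1997-10-22; completed 1997-10-21, before the deadline.

None — every step was satisfied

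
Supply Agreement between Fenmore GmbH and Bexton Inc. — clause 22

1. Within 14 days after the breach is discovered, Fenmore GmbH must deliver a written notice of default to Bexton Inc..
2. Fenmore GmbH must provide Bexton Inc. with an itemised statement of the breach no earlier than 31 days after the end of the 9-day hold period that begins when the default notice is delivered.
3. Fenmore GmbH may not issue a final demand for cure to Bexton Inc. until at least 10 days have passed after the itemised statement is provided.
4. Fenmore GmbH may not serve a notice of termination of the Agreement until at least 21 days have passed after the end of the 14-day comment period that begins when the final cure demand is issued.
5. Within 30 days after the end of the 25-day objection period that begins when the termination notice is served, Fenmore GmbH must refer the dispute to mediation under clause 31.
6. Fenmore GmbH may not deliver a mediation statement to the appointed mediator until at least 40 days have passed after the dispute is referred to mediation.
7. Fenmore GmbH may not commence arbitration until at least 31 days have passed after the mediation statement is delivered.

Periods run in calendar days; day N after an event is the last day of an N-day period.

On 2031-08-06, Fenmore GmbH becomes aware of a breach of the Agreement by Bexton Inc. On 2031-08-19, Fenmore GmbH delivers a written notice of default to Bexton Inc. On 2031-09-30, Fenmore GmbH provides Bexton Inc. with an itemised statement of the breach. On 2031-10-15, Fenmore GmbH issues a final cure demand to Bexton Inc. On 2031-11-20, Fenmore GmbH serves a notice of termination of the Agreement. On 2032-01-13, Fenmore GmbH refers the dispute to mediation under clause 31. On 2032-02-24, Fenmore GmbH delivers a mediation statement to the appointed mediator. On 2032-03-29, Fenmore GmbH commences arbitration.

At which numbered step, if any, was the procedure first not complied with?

None — every step was satisfied

Step 1: 14 days after 2031-08-06 (when the breach is discovered) is 2031-08-20; completed 2031-08-19, before the deadline.
Step 2: the earliest permitted date is 31 days after 2031-08-28 (end of the 9-day hold period, which began when the default notice is delivered on 2031-08-19), i.e. 2031-09-28; 2031-09-30 is on or after that date.
Step 3: the earliest permitted date is 10 days after 2031-09-30 (when the itemised statement is provided), i.e. 2031-10-10; done 2031-10-15, after the minimum wait.
Step 4: the earliest permitted date is 21 days after 2031-10-29 (end of the 14-day comment period, which began when the final cure demand is issued on 2031-10-15), i.e. 2031-11-19; done 2031-11-20 — permitted.
Step 5: 30 days after 2031-12-15 (end of the 25-day objection period, which began when the termination notice is served on 2031-11-20) is 2032-01-14; done 2032-01-13 — timely.
Step 6: the earliest permitted date is 40 days after 2032-01-13 (when the dispute is referred to mediation), i.e. 2032-02-22; 2032-02-24 is on or after that date.
Step 7: the earliest permitted date is 31 days after 2032-02-24 (when the mediation statement is delivered), i.e. 2032-03-26; 2032-03-29 is on or after that date.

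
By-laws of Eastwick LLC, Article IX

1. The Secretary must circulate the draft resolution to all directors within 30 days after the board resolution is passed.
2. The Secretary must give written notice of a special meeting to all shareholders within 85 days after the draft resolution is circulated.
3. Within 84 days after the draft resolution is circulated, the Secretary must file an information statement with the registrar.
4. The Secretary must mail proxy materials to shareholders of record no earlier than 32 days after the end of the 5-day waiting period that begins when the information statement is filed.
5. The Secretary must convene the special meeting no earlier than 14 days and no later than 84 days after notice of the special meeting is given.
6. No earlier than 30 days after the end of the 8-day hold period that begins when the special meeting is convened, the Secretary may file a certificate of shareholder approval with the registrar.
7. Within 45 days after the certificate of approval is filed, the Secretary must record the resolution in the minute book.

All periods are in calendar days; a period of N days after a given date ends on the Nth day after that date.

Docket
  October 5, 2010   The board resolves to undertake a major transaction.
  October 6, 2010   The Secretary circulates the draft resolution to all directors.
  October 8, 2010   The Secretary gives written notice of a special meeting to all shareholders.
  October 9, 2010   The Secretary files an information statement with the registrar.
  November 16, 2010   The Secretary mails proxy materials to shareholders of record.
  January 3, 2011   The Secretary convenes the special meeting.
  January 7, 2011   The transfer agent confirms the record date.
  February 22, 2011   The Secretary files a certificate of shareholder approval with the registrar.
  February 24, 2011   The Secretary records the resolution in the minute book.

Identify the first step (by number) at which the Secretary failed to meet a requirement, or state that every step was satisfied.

Step 5

(1) due by October 5, 2010 + 30 days = November 4, 2010; done October 6, 2010 — timely.
(2) due by October 6, 2010 + 85 days = December 30, 2010; completed October 8, 2010, before the deadline.
(3) due by October 6, 2010 + 84 days = December 29, 2010; completed October 9, 2010, before the deadline.
(4) permitted from October 14, 2010 + 32 days = November 15, 2010 onward; November 16, 2010 is on or after that date.
(5) the permitted window runs from October 8, 2010 + 14 = October 22, 2010 to October 8, 2010 + 84 = December 31, 2010; January 3, 2011 is 3 days past the end of the window.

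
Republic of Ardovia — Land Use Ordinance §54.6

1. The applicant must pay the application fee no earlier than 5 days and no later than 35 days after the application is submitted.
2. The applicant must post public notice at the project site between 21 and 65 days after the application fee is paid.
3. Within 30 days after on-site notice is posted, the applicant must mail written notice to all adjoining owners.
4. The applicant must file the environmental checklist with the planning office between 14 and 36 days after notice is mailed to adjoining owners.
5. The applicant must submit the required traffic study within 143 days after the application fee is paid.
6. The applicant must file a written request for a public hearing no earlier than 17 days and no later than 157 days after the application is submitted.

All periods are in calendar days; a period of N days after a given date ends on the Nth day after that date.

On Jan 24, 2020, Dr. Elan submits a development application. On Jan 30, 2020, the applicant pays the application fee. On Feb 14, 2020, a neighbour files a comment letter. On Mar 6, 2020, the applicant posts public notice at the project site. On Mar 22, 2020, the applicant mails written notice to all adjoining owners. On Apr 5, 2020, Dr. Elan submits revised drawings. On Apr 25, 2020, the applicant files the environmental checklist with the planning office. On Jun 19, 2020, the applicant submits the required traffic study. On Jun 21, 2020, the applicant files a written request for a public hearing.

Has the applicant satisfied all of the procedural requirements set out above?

Step 1: the window is 5–35 days after Jan 24, 2020 (when the application is submitted), so Jan 29, 2020 through Feb 28, 2020; done Jan 30, 2020, which is between those dates.
Step 2: the window is 21–65 days after Jan 30, 2020 (when the application fee is paid), so Feb 20, 2020 through Apr 4, 2020; Mar 6, 2020 falls inside that range.
Step 3: 30 days after Mar 6, 2020 (when on-site notice is posted) is Apr 5, 2020; completed Mar 22, 2020, before the deadline.
Step 4: the window is 14–36 days after Mar 22, 2020 (when notice is mailed to adjoining owners), so Apr 5, 2020 through Apr 27, 2020; Apr 25, 2020 falls inside that range.
Step 5: 143 days after Jan 30, 2020 (when the application fee is paid) is Jun 21, 2020; Jun 19, 2020 is within that limit.
Step 6: the window is 17–157 days after Jan 24, 2020 (when the application is submitted), so Feb 10, 2020 through Jun 29, 2020; done Jun 21, 2020 — within the window.

Yes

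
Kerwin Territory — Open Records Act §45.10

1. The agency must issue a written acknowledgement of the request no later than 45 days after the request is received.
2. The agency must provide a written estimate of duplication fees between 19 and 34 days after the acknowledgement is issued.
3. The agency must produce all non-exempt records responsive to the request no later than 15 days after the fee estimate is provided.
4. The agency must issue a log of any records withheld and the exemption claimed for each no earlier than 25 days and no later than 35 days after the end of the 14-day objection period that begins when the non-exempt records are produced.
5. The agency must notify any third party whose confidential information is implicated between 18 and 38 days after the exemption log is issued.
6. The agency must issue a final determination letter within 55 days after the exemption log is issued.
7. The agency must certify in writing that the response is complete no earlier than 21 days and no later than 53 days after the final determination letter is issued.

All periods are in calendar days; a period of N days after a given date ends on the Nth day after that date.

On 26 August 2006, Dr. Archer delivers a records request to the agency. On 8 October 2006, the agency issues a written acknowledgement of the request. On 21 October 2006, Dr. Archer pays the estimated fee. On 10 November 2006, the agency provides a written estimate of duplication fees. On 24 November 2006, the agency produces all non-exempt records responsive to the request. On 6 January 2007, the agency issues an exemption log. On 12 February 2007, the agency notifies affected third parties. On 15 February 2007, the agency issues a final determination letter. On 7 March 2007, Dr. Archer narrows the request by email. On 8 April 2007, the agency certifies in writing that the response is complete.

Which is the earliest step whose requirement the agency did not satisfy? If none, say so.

(1) due by 26 August 2006 + 45 days = 10 October 2006; done 8 October 2006 — timely.
(2) the permitted window runs from 8 October 2006 + 19 = 27 October 2006 to 8 October 2006 + 34 = 11 November 2006; done 10 November 2006 — within the window.
(3) due by 10 November 2006 + 15 days = 25 November 2006; completed 24 November 2006, before the deadline.
(4) the permitted window runs from 8 December 2006 + 25 = 2 January 2007 to 8 December 2006 + 35 = 12 January 2007; done 6 January 2007, which is between those dates.
(5) the permitted window runs from 6 January 2007 + 18 = 24 January 2007 to 6 January 2007 + 38 = 13 February 2007; done 12 February 2007 — within the window.
(6) due by 6 January 2007 + 55 days = 2 March 2007; 15 February 2007 is within that limit.
(7) the permitted window runs from 15 February 2007 + 21 = 8 March 2007 to 15 February 2007 + 53 = 9 April 2007; done 8 April 2007, which is between those dates.

None — every step was satisfied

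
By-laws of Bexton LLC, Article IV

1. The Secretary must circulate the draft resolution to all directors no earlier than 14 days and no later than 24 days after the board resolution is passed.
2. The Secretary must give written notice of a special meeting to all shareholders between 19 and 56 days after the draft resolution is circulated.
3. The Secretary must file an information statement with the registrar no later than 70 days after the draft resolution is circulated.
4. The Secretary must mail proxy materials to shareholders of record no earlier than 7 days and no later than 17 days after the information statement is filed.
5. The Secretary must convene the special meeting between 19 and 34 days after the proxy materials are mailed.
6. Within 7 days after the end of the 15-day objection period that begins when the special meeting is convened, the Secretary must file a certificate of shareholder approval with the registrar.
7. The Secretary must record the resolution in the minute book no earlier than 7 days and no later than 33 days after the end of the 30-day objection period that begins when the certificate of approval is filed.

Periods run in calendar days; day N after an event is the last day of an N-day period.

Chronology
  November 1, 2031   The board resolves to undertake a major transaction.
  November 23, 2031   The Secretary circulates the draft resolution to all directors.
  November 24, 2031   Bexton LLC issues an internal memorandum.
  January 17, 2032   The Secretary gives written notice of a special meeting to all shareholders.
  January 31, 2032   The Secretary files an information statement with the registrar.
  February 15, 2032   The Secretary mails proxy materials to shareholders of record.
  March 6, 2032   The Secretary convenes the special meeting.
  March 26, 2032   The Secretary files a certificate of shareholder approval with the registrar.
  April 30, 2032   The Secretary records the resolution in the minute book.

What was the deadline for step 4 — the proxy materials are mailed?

February 17, 2032

Step 4 runs from January 31, 2032, when the information statement is filed. The window is 7–17 days after January 31, 2032; it closes on February 17, 2032.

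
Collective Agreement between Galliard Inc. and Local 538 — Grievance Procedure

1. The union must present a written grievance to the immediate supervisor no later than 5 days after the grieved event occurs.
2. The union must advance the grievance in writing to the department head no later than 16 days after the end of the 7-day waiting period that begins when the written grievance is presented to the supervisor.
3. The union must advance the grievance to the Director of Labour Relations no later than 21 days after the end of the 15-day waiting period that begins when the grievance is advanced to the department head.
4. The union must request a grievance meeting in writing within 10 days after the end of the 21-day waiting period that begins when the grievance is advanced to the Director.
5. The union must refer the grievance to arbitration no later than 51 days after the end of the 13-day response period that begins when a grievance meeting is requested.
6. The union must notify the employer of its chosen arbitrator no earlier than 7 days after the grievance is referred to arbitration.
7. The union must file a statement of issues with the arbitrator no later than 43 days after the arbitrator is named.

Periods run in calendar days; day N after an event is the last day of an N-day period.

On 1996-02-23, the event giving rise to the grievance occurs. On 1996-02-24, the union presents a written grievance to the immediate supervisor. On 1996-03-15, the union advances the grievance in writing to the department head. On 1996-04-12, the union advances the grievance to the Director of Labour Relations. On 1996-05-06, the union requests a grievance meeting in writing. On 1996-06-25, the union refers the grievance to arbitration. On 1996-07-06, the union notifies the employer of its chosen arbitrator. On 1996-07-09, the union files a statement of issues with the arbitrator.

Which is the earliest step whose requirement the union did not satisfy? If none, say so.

Step 1: 5 days after 1996-02-23 (when the grieved event occurs) is 1996-02-28; completed 1996-02-24, before the deadline.
Step 2: 16 days after 1996-03-02 (end of the 7-day waiting period, which began when the written grievance is presented to the supervisor on 1996-02-24) is 1996-03-18; 1996-03-15 is within that limit.
Step 3: 21 days after 1996-03-30 (end of the 15-day waiting period, which began when the grievance is advanced to the department head on 1996-03-15) is 1996-04-20; 1996-04-12 is within that limit.
Step 4: 10 days after 1996-05-03 (end of the 21-day waiting period, which began when the grievance is advanced to the Director on 1996-04-12) is 1996-05-13; completed 1996-05-06, before the deadline.
Step 5: 51 days after 1996-05-19 (end of the 13-day response period, which began when a grievance meeting is requested on 1996-05-06) is 1996-07-09; completed 1996-06-25, before the deadline.
Step 6: the earliest permitted date is 7 days after 1996-06-25 (when the grievance is referred to arbitration), i.e. 1996-07-02; done 1996-07-06 — permitted.
Step 7: 43 days after 1996-07-06 (when the arbitrator is named) is 1996-08-18; completed 1996-07-09, before the deadline.

None — every step was satisfied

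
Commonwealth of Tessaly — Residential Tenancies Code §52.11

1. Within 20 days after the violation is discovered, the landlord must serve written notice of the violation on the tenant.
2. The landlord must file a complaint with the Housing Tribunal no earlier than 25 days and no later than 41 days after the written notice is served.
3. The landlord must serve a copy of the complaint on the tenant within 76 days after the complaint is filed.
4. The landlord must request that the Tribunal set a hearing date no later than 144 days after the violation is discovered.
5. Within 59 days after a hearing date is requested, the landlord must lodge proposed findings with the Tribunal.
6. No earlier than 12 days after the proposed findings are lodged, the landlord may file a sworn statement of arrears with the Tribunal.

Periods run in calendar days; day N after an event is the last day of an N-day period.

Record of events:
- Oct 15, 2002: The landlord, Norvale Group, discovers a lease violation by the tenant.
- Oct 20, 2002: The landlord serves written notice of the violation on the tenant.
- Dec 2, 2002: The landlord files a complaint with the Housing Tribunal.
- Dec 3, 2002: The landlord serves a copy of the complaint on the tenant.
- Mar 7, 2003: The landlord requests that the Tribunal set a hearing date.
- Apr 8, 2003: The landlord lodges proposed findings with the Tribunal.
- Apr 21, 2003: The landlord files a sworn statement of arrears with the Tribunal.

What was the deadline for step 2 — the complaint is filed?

Step 2 runs from Oct 20, 2002, when the written notice is served. The window is 25–41 days after Oct 20, 2002; it closes on Nov 30, 2002.

Nov 30, 2002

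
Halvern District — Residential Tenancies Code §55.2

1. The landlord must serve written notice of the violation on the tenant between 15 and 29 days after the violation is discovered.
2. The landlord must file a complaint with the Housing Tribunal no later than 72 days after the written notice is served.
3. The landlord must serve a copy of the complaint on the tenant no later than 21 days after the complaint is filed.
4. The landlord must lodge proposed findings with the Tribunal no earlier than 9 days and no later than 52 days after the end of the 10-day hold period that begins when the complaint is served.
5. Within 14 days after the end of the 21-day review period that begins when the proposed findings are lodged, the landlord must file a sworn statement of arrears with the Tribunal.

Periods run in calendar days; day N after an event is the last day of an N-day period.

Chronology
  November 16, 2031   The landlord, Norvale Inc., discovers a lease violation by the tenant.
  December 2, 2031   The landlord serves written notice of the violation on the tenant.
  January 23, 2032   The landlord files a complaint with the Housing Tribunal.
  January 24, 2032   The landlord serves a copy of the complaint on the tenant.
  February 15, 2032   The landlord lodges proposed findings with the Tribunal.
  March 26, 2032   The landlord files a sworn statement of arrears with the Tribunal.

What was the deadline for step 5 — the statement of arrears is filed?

The proposed findings are lodged on February 15, 2032; the 21-day review period therefore ends March 7, 2032, and step 5 runs from that date. 14 days after March 7, 2032 is March 21, 2032.

March 21, 2032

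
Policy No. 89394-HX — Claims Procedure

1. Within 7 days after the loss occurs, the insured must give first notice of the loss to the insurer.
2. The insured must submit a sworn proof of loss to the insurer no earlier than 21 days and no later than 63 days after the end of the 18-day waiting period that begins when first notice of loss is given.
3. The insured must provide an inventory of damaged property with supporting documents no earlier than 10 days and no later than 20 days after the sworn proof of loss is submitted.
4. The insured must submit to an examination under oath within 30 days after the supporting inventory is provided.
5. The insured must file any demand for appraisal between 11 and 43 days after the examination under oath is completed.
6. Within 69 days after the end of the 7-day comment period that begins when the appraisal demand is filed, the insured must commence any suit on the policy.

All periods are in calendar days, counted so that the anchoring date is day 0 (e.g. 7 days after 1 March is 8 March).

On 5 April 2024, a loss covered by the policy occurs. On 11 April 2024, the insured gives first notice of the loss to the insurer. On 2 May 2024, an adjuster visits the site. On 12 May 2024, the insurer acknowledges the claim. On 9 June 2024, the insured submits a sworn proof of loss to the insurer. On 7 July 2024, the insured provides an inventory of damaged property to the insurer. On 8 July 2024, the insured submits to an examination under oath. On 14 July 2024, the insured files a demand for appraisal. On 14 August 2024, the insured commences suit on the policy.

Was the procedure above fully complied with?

No

Step 1: 7 days after 5 April 2024 (when the loss occurs) is 12 April 2024; completed 11 April 2024, before the deadline.
Step 2: the window is 21–63 days after 29 April 2024 (end of the 18-day waiting period, which began when first notice of loss is given on 11 April 2024), so 20 May 2024 through 1 July 2024; 9 June 2024 falls inside that range.
Step 3: the window is 10–20 days after 9 June 2024 (when the sworn proof of loss is submitted), so 19 June 2024 through 29 June 2024; 7 July 2024 is 8 days past the end of the window.
No need to go further; step 3 was not satisfied.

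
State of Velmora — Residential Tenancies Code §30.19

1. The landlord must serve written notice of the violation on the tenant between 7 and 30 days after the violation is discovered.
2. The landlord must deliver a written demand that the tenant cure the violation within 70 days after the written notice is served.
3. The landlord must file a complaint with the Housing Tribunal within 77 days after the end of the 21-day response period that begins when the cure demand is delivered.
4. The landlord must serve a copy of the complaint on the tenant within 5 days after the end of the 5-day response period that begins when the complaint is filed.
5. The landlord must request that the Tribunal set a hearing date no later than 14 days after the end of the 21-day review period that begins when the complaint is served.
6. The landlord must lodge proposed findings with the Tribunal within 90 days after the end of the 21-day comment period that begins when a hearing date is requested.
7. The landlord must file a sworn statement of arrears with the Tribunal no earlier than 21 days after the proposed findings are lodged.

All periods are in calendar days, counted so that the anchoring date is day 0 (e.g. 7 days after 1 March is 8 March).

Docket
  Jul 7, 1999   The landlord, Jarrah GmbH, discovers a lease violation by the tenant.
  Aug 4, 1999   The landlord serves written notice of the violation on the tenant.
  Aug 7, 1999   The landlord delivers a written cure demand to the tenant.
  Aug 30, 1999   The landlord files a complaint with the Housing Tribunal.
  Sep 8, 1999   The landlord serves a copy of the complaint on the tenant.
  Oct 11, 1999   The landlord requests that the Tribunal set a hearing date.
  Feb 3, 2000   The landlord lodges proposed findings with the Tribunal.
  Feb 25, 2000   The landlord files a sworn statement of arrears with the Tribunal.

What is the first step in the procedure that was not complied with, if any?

(1) the permitted window runs from Jul 7, 1999 + 7 = Jul 14, 1999 to Jul 7, 1999 + 30 = Aug 6, 1999; Aug 4, 1999 falls inside that range.
(2) due by Aug 4, 1999 + 70 days = Oct 13, 1999; Aug 7, 1999 is within that limit.
(3) due by Aug 28, 1999 + 77 days = Nov 13, 1999; Aug 30, 1999 is within that limit.
(4) due by Sep 4, 1999 + 5 days = Sep 9, 1999; completed Sep 8, 1999, before the deadline.
(5) due by Sep 29, 1999 + 14 days = Oct 13, 1999; completed Oct 11, 1999, before the deadline.
(6) due by Nov 1, 1999 + 90 days = Jan 30, 2000; Feb 3, 2000 misses that deadline by 4 days.
Later steps need not be reached.

Step 6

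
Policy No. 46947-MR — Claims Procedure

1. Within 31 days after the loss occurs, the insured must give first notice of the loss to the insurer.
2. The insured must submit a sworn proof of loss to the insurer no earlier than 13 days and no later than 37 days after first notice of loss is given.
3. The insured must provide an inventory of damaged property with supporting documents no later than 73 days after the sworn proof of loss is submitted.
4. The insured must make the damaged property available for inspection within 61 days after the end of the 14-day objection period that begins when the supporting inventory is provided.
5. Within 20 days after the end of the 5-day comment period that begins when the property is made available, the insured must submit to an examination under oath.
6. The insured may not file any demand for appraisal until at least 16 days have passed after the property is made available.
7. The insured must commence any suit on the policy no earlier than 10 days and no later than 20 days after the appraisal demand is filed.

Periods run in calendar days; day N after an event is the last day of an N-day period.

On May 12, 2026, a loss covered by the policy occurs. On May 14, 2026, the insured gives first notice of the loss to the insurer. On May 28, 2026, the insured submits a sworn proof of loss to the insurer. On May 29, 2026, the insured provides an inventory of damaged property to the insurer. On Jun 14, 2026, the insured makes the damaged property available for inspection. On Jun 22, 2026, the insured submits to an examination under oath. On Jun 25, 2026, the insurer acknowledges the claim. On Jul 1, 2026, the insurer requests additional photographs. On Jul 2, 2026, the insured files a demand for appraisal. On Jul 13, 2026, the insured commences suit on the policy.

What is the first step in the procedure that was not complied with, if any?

Step 1: 31 days after May 12, 2026 (when the loss occurs) is Jun 12, 2026; completed May 14, 2026, before the deadline.
Step 2: the window is 13–37 days after May 14, 2026 (when first notice of loss is given), so May 27, 2026 through Jun 20, 2026; done May 28, 2026 — within the window.
Step 3: 73 days after May 28, 2026 (when the sworn proof of loss is submitted) is Aug 9, 2026; done May 29, 2026 — timely.
Step 4: 61 days after Jun 12, 2026 (end of the 14-day objection period, which began when the supporting inventory is provided on May 29, 2026) is Aug 12, 2026; completed Jun 14, 2026, before the deadline.
Step 5: 20 days after Jun 19, 2026 (end of the 5-day comment period, which began when the property is made available on Jun 14, 2026) is Jul 9, 2026; completed Jun 22, 2026, before the deadline.
Step 6: the earliest permitted date is 16 days after Jun 14, 2026 (when the property is made available), i.e. Jun 30, 2026; done Jul 2, 2026 — permitted.
Step 7: the window is 10–20 days after Jul 2, 2026 (when the appraisal demand is filed), so Jul 12, 2026 through Jul 22, 2026; done Jul 13, 2026 — within the window.

None — every step was satisfied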